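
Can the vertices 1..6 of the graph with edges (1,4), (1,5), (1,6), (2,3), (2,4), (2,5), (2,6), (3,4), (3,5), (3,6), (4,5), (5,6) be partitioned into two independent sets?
No (odd cycle of length 3: 6 -> 1 -> 5 -> 6)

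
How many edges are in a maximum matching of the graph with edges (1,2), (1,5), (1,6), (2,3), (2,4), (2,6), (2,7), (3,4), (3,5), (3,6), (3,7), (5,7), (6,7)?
3 (matching: (1,5), (2,7), (3,6); upper bound floor(n/2) = floor(7/2) = 3)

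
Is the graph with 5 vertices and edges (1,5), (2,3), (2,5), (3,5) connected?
No, it has 2 components: {1, 2, 3, 5}, {4}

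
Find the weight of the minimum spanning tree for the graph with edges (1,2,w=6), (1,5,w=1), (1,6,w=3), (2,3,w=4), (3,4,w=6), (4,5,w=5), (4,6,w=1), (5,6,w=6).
15 (MST edges: (1,2,w=6), (1,5,w=1), (1,6,w=3), (2,3,w=4), (4,6,w=1); sum of weights 6 + 1 + 3 + 4 + 1 = 15)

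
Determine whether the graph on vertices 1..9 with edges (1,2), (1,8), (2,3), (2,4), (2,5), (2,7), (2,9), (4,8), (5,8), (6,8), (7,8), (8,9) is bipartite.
Yes. Partition: {1, 3, 4, 5, 6, 7, 9}, {2, 8}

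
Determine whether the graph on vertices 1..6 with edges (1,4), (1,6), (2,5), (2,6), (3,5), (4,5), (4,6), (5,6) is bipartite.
No (odd cycle of length 3: 4 -> 1 -> 6 -> 4)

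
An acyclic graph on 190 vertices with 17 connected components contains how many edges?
173 (Each of the 17 component trees on V_i vertices has V_i - 1 edges; summing gives V - C = 190 - 17 = 173)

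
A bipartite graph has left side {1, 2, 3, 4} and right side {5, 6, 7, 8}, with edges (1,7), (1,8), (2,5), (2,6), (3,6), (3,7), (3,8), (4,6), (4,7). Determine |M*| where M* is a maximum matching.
4 (matching: (1,8), (2,5), (3,7), (4,6); upper bound min(|L|,|R|) = min(4,4) = 4)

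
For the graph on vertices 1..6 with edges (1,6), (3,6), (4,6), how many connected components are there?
3 (components: {1, 3, 4, 6}, {2}, {5})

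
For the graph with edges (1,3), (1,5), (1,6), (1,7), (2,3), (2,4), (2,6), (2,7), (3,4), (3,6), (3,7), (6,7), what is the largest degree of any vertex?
5 (attained at vertex 3)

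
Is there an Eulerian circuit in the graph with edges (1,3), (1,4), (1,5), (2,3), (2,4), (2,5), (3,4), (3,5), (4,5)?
No (2 vertices have odd degree: {1, 2}; Eulerian circuit requires 0)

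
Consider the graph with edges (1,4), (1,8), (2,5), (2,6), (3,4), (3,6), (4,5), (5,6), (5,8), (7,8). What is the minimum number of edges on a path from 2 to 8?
2 (path: 2 -> 5 -> 8, 2 edges)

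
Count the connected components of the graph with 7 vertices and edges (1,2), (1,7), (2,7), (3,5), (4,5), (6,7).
2 (components: {1, 2, 6, 7}, {3, 4, 5})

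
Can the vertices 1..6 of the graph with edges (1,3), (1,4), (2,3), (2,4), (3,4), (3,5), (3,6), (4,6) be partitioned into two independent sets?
No (odd cycle of length 3: 4 -> 1 -> 3 -> 4)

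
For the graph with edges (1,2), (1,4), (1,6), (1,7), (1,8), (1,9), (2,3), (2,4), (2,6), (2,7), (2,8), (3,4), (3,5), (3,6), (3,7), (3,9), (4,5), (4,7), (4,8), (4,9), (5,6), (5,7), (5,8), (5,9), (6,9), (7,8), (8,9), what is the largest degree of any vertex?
7 (attained at vertex 4)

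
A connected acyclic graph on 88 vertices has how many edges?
87 (A tree on V vertices has V - 1 edges, so 88 - 1 = 87)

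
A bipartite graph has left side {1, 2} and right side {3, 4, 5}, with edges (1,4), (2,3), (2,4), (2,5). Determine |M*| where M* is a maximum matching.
2 (matching: (1,4), (2,5); upper bound min(|L|,|R|) = min(2,3) = 2)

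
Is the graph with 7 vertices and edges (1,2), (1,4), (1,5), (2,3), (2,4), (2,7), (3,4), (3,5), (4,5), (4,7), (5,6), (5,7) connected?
Yes (BFS from 1 visits [1, 2, 4, 5, 3, 7, 6] — all 7 vertices reached)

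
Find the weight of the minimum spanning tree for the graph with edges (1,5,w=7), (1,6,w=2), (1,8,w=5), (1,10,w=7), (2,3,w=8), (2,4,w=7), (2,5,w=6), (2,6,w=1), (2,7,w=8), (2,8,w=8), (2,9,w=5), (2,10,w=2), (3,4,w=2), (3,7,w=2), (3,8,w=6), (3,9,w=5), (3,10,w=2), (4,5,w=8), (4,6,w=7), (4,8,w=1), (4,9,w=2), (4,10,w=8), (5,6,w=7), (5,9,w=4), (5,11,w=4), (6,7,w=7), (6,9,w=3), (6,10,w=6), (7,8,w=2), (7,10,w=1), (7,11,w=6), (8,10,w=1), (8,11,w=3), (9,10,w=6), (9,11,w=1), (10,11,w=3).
17 (MST edges: (1,6,w=2), (2,6,w=1), (2,10,w=2), (3,4,w=2), (4,8,w=1), (4,9,w=2), (5,9,w=4), (7,10,w=1), (8,10,w=1), (9,11,w=1); sum of weights 2 + 1 + 2 + 2 + 1 + 2 + 4 + 1 + 1 + 1 = 17)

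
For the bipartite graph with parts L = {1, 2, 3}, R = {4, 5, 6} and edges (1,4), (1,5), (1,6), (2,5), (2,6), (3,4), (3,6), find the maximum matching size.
3 (matching: (1,6), (2,5), (3,4); upper bound min(|L|,|R|) = min(3,3) = 3)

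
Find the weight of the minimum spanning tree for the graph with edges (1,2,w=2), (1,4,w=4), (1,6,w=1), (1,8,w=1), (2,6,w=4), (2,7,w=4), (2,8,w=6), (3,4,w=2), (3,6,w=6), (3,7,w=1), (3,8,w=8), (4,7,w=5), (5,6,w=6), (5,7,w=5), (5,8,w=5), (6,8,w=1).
16 (MST edges: (1,2,w=2), (1,4,w=4), (1,6,w=1), (1,8,w=1), (3,4,w=2), (3,7,w=1), (5,8,w=5); sum of weights 2 + 4 + 1 + 1 + 2 + 1 + 5 = 16)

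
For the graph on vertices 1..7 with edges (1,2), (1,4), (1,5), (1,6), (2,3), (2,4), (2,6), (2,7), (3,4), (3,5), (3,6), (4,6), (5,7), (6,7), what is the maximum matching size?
3 (matching: (1,4), (3,5), (6,7); upper bound floor(n/2) = floor(7/2) = 3)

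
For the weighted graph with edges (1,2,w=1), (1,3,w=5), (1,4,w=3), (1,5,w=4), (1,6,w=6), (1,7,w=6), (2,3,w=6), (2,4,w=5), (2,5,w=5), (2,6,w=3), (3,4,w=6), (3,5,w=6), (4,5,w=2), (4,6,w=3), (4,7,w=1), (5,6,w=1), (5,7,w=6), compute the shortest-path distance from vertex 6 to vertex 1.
4 (path: 6 -> 2 -> 1; weights 3 + 1 = 4)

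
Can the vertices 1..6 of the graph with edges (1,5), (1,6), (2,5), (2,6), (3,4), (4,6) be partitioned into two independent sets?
Yes. Partition: {1, 2, 4}, {3, 5, 6}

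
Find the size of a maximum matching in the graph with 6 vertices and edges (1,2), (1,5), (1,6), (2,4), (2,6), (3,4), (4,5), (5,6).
3 (matching: (1,2), (3,4), (5,6); upper bound floor(n/2) = floor(6/2) = 3)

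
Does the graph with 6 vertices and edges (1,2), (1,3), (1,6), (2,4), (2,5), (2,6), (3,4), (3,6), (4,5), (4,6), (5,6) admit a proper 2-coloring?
No (odd cycle of length 3: 6 -> 1 -> 2 -> 6)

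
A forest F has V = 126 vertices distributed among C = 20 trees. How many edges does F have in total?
106 (Each of the 20 component trees on V_i vertices has V_i - 1 edges; summing gives V - C = 126 - 20 = 106)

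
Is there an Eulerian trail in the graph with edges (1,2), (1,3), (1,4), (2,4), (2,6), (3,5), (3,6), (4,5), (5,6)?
No (6 vertices have odd degree: {1, 2, 3, 4, 5, 6}; Eulerian path requires 0 or 2)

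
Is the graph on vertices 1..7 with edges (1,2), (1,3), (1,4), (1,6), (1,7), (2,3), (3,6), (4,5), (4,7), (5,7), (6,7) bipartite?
No (odd cycle of length 3: 6 -> 1 -> 7 -> 6)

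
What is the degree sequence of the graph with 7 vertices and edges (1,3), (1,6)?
[2, 1, 1, 0, 0, 0, 0] (degrees: deg(1)=2, deg(2)=0, deg(3)=1, deg(4)=0, deg(5)=0, deg(6)=1, deg(7)=0)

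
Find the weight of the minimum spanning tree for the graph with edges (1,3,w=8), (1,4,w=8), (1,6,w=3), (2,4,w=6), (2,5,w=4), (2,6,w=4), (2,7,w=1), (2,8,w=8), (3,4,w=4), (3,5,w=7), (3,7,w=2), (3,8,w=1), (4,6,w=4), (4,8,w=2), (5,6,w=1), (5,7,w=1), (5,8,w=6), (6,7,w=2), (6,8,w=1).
10 (MST edges: (1,6,w=3), (2,7,w=1), (3,8,w=1), (4,8,w=2), (5,6,w=1), (5,7,w=1), (6,8,w=1); sum of weights 3 + 1 + 1 + 2 + 1 + 1 + 1 = 10)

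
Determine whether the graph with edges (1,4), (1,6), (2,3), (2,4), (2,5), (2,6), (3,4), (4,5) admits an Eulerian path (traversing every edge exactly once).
Yes — and in fact it has an Eulerian circuit (the graph is connected and all 6 vertices have even degree)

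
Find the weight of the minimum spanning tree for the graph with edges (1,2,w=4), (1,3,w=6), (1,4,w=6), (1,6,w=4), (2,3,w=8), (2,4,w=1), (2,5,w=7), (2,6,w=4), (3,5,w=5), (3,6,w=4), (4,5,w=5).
18 (MST edges: (1,2,w=4), (1,6,w=4), (2,4,w=1), (3,5,w=5), (3,6,w=4); sum of weights 4 + 4 + 1 + 5 + 4 = 18)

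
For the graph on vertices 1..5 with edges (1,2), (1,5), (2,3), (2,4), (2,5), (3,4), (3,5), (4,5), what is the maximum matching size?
2 (matching: (2,3), (4,5); upper bound floor(n/2) = floor(5/2) = 2)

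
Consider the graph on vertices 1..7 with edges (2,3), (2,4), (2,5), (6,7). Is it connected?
No, it has 3 components: {1}, {2, 3, 4, 5}, {6, 7}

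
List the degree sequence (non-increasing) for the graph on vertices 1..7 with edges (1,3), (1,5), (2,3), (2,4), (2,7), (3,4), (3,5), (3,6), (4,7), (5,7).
[5, 3, 3, 3, 3, 2, 1] (degrees: deg(1)=2, deg(2)=3, deg(3)=5, deg(4)=3, deg(5)=3, deg(6)=1, deg(7)=3)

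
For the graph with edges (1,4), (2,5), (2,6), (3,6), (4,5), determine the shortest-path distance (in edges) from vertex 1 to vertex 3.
5 (path: 1 -> 4 -> 5 -> 2 -> 6 -> 3, 5 edges)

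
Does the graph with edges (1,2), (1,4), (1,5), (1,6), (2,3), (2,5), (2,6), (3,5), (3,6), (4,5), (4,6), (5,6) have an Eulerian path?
No (4 vertices have odd degree: {3, 4, 5, 6}; Eulerian path requires 0 or 2)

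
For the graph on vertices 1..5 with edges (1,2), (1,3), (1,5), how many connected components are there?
2 (components: {1, 2, 3, 5}, {4})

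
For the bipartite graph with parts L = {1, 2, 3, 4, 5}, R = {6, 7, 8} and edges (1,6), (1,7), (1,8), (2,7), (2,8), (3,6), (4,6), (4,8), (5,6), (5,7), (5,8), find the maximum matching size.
3 (matching: (1,8), (2,7), (3,6); upper bound min(|L|,|R|) = min(5,3) = 3)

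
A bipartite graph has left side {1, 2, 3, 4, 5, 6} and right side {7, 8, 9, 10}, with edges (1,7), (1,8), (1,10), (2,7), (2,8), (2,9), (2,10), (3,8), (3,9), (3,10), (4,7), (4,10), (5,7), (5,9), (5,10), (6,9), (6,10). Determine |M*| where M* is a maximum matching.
4 (matching: (1,10), (2,9), (3,8), (4,7); upper bound min(|L|,|R|) = min(6,4) = 4)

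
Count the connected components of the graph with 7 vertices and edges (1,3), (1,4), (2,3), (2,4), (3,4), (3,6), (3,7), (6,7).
2 (components: {1, 2, 3, 4, 6, 7}, {5})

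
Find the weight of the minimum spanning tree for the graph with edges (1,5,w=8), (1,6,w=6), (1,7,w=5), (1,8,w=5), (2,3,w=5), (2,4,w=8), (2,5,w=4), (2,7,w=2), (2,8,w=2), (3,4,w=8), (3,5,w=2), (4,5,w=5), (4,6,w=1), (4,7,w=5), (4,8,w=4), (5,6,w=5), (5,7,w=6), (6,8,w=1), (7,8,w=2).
17 (MST edges: (1,7,w=5), (2,5,w=4), (2,7,w=2), (2,8,w=2), (3,5,w=2), (4,6,w=1), (6,8,w=1); sum of weights 5 + 4 + 2 + 2 + 2 + 1 + 1 = 17)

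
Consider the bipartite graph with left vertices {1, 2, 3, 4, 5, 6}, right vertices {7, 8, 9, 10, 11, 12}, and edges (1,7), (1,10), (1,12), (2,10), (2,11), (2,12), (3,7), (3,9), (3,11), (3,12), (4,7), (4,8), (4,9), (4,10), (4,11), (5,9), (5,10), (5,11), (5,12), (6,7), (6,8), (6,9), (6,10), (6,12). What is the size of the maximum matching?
6 (matching: (1,12), (2,11), (3,9), (4,7), (5,10), (6,8); upper bound min(|L|,|R|) = min(6,6) = 6)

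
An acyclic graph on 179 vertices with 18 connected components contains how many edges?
161 (Each of the 18 component trees on V_i vertices has V_i - 1 edges; summing gives V - C = 179 - 18 = 161)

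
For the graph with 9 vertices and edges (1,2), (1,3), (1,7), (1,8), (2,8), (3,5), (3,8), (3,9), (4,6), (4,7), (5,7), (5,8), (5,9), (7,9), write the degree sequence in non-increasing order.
[4, 4, 4, 4, 4, 3, 2, 2, 1] (degrees: deg(1)=4, deg(2)=2, deg(3)=4, deg(4)=2, deg(5)=4, deg(6)=1, deg(7)=4, deg(8)=4, deg(9)=3)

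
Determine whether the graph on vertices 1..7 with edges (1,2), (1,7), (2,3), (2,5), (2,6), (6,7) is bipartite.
Yes. Partition: {1, 3, 4, 5, 6}, {2, 7}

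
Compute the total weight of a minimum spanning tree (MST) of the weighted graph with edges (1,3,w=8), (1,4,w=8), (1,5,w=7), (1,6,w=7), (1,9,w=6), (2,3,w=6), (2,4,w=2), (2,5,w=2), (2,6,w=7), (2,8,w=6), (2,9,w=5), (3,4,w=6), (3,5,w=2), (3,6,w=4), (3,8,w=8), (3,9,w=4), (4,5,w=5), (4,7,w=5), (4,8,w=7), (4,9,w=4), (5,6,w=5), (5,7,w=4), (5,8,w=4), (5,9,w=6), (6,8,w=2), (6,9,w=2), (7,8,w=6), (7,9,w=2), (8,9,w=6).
22 (MST edges: (1,9,w=6), (2,4,w=2), (2,5,w=2), (3,5,w=2), (3,6,w=4), (6,8,w=2), (6,9,w=2), (7,9,w=2); sum of weights 6 + 2 + 2 + 2 + 4 + 2 + 2 + 2 = 22)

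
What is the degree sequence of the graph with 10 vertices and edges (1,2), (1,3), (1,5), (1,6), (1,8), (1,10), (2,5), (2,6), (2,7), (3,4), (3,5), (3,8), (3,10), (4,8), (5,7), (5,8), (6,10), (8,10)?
[6, 5, 5, 5, 4, 4, 3, 2, 2, 0] (degrees: deg(1)=6, deg(2)=4, deg(3)=5, deg(4)=2, deg(5)=5, deg(6)=3, deg(7)=2, deg(8)=5, deg(9)=0, deg(10)=4)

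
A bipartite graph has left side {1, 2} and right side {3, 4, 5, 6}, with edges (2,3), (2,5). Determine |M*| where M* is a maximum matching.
1 (matching: (2,5); upper bound min(|L|,|R|) = min(2,4) = 2)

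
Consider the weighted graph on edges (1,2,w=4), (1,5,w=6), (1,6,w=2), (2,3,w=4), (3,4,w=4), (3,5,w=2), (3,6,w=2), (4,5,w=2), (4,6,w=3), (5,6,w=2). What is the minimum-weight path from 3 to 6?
2 (path: 3 -> 6; weights 2 = 2)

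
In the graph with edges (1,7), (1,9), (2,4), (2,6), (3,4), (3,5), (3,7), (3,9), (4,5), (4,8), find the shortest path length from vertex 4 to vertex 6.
2 (path: 4 -> 2 -> 6, 2 edges)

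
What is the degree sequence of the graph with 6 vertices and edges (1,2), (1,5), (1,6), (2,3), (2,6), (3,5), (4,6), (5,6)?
[4, 3, 3, 3, 2, 1] (degrees: deg(1)=3, deg(2)=3, deg(3)=2, deg(4)=1, deg(5)=3, deg(6)=4)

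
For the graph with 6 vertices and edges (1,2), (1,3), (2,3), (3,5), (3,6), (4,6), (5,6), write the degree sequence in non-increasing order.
[4, 3, 2, 2, 2, 1] (degrees: deg(1)=2, deg(2)=2, deg(3)=4, deg(4)=1, deg(5)=2, deg(6)=3)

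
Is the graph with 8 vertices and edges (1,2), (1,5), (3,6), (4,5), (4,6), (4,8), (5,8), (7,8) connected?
Yes (BFS from 1 visits [1, 2, 5, 4, 8, 6, 7, 3] — all 8 vertices reached)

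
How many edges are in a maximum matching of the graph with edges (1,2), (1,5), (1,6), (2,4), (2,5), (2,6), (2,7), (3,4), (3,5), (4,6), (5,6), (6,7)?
3 (matching: (1,6), (2,7), (3,5); upper bound floor(n/2) = floor(7/2) = 3)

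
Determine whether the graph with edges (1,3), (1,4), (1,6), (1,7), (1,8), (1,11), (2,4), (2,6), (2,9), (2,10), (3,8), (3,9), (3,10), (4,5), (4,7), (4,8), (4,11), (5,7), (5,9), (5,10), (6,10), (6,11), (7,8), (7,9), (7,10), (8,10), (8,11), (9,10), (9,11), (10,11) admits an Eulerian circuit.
Yes (the graph is connected and all 11 vertices have even degree)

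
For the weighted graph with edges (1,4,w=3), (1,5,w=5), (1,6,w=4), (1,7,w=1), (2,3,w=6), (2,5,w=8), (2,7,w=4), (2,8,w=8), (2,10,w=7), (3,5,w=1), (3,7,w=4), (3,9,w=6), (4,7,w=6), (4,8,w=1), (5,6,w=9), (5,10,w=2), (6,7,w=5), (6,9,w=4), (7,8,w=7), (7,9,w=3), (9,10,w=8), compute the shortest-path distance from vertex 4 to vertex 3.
8 (path: 4 -> 1 -> 7 -> 3; weights 3 + 1 + 4 = 8)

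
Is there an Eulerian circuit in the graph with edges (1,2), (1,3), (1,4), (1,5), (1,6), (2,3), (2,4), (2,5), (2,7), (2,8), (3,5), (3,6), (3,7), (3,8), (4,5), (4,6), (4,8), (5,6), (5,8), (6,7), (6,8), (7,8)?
No (2 vertices have odd degree: {1, 4}; Eulerian circuit requires 0)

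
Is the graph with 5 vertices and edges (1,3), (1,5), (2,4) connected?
No, it has 2 components: {1, 3, 5}, {2, 4}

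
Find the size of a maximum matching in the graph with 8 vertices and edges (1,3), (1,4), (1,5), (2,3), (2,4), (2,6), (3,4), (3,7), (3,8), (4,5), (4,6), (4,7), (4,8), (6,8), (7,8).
4 (matching: (1,5), (2,6), (3,8), (4,7); upper bound floor(n/2) = floor(8/2) = 4)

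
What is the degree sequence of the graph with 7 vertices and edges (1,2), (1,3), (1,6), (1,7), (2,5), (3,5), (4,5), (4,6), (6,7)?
[4, 3, 3, 2, 2, 2, 2] (degrees: deg(1)=4, deg(2)=2, deg(3)=2, deg(4)=2, deg(5)=3, deg(6)=3, deg(7)=2)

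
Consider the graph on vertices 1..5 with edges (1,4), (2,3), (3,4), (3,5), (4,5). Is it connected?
Yes (BFS from 1 visits [1, 4, 3, 5, 2] — all 5 vertices reached)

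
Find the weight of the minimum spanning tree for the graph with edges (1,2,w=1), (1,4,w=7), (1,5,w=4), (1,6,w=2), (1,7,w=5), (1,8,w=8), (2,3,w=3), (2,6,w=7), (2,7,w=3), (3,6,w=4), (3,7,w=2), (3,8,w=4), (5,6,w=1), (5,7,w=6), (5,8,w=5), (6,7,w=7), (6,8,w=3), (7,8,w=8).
19 (MST edges: (1,2,w=1), (1,4,w=7), (1,6,w=2), (2,7,w=3), (3,7,w=2), (5,6,w=1), (6,8,w=3); sum of weights 1 + 7 + 2 + 3 + 2 + 1 + 3 = 19)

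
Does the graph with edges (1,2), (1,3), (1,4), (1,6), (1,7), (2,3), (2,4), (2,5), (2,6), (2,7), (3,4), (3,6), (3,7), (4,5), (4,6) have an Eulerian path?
No (4 vertices have odd degree: {1, 3, 4, 7}; Eulerian path requires 0 or 2)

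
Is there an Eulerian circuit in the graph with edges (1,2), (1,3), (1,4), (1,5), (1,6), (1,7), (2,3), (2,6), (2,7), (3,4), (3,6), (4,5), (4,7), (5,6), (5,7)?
Yes (the graph is connected and all 7 vertices have even degree)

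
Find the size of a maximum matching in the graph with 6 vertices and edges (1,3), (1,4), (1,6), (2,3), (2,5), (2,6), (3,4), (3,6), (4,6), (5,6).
3 (matching: (1,6), (2,5), (3,4); upper bound floor(n/2) = floor(6/2) = 3)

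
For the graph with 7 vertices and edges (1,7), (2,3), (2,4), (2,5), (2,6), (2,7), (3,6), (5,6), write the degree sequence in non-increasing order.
[5, 3, 2, 2, 2, 1, 1] (degrees: deg(1)=1, deg(2)=5, deg(3)=2, deg(4)=1, deg(5)=2, deg(6)=3, deg(7)=2)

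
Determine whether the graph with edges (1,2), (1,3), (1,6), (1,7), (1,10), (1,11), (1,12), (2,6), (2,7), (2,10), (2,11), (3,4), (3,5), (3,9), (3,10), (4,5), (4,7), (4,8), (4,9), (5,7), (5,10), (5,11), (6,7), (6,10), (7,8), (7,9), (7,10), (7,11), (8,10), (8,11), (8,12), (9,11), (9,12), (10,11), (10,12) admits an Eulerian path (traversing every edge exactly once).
No (10 vertices have odd degree: {1, 2, 3, 4, 5, 7, 8, 9, 10, 11}; Eulerian path requires 0 or 2)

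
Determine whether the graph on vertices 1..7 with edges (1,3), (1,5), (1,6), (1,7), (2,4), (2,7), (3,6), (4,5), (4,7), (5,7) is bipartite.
No (odd cycle of length 3: 7 -> 1 -> 5 -> 7)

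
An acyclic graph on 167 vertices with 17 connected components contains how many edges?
150 (Each of the 17 component trees on V_i vertices has V_i - 1 edges; summing gives V - C = 167 - 17 = 150)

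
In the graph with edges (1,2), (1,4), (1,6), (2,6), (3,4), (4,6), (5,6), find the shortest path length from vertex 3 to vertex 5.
3 (path: 3 -> 4 -> 6 -> 5, 3 edges)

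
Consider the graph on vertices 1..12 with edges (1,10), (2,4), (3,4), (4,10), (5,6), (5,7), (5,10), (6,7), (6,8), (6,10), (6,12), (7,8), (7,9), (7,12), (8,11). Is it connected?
Yes (BFS from 1 visits [1, 10, 4, 5, 6, 2, 3, 7, 8, 12, 9, 11] — all 12 vertices reached)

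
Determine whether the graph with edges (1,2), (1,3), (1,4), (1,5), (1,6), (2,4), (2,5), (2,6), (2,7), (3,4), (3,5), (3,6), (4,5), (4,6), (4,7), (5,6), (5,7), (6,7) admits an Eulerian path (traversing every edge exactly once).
Yes (the graph is connected and exactly 2 vertices have odd degree: {1, 2}; any Eulerian path must start and end at those)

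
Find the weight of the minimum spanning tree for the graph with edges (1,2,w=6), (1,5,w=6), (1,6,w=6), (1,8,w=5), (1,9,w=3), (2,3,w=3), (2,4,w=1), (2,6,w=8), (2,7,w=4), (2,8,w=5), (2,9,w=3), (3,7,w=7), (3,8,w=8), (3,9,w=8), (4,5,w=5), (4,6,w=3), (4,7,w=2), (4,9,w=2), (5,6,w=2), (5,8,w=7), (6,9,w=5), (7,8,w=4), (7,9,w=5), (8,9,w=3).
19 (MST edges: (1,9,w=3), (2,3,w=3), (2,4,w=1), (4,6,w=3), (4,7,w=2), (4,9,w=2), (5,6,w=2), (8,9,w=3); sum of weights 3 + 3 + 1 + 3 + 2 + 2 + 2 + 3 = 19)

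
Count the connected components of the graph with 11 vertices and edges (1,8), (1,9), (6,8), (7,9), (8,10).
6 (components: {1, 6, 7, 8, 9, 10}, {2}, {3}, {4}, {5}, {11})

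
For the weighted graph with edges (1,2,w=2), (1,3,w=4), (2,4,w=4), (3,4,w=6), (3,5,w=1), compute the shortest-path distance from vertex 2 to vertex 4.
4 (path: 2 -> 4; weights 4 = 4)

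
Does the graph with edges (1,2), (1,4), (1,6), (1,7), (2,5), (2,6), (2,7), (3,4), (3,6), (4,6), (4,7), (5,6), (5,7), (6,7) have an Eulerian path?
Yes (the graph is connected and exactly 2 vertices have odd degree: {5, 7}; any Eulerian path must start and end at those)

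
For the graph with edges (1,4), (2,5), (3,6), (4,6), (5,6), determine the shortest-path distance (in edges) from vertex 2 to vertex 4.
3 (path: 2 -> 5 -> 6 -> 4, 3 edges)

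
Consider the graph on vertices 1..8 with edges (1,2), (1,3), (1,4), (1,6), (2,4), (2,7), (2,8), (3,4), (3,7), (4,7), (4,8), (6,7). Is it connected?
No, it has 2 components: {1, 2, 3, 4, 6, 7, 8}, {5}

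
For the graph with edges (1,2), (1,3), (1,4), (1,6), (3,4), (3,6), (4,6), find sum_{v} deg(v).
14 (handshake: sum of degrees = 2|E| = 2 x 7 = 14)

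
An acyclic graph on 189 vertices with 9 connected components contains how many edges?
180 (Each of the 9 component trees on V_i vertices has V_i - 1 edges; summing gives V - C = 189 - 9 = 180)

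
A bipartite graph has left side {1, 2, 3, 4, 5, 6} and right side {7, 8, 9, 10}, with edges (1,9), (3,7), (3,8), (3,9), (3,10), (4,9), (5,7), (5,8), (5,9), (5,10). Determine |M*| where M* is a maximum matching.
3 (matching: (1,9), (3,10), (5,8); upper bound min(|L|,|R|) = min(6,4) = 4)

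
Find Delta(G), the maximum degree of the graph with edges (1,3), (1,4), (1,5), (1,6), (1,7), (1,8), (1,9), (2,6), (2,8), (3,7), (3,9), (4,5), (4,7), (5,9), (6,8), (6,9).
7 (attained at vertex 1)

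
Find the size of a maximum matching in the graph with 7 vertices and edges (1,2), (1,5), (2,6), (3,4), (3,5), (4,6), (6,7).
3 (matching: (1,5), (3,4), (6,7); upper bound floor(n/2) = floor(7/2) = 3)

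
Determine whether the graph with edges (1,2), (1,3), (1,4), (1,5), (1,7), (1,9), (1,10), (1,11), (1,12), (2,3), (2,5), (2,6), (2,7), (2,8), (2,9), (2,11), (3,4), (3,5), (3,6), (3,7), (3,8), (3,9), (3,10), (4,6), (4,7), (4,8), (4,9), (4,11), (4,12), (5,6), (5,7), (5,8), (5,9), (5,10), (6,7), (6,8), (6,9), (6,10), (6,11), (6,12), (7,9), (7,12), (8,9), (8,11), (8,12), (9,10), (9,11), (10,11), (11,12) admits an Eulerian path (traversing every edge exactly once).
Yes (the graph is connected and exactly 2 vertices have odd degree: {1, 3}; any Eulerian path must start and end at those)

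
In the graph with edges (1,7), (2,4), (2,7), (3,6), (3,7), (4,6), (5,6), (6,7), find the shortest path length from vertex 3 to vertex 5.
2 (path: 3 -> 6 -> 5, 2 edges)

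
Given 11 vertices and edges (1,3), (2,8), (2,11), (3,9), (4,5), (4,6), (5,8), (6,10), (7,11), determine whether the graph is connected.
No, it has 2 components: {1, 3, 9}, {2, 4, 5, 6, 7, 8, 10, 11}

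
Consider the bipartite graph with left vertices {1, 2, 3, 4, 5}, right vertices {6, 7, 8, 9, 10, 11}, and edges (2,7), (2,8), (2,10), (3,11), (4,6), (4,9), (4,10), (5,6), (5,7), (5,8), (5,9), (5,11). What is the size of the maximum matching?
4 (matching: (2,10), (3,11), (4,9), (5,8); upper bound min(|L|,|R|) = min(5,6) = 5)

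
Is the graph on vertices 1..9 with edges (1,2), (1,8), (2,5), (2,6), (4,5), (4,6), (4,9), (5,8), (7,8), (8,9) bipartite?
Yes. Partition: {1, 3, 5, 6, 7, 9}, {2, 4, 8}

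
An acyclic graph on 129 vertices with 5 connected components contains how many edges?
124 (Each of the 5 component trees on V_i vertices has V_i - 1 edges; summing gives V - C = 129 - 5 = 124)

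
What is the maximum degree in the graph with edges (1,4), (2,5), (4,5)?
2 (attained at vertices 4, 5)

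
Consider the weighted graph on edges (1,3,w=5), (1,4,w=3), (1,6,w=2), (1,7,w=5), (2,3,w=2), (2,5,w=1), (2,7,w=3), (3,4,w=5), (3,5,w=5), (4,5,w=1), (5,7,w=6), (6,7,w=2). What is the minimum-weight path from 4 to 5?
1 (path: 4 -> 5; weights 1 = 1)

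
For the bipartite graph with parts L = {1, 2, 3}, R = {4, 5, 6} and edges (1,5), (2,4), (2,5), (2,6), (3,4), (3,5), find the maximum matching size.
3 (matching: (1,5), (2,6), (3,4); upper bound min(|L|,|R|) = min(3,3) = 3)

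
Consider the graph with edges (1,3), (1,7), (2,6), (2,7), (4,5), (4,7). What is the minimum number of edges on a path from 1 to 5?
3 (path: 1 -> 7 -> 4 -> 5, 3 edges)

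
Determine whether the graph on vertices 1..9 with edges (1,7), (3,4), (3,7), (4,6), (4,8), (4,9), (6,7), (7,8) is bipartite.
Yes. Partition: {1, 2, 3, 5, 6, 8, 9}, {4, 7}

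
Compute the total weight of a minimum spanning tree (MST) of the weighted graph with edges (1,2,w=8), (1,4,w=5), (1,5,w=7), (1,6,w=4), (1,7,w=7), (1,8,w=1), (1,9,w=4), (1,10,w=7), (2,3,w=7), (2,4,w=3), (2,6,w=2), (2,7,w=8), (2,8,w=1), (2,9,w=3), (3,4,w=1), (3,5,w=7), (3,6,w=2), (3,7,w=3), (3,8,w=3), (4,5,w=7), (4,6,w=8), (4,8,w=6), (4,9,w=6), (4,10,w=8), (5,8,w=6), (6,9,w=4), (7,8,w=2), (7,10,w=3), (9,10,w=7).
21 (MST edges: (1,8,w=1), (2,6,w=2), (2,8,w=1), (2,9,w=3), (3,4,w=1), (3,6,w=2), (5,8,w=6), (7,8,w=2), (7,10,w=3); sum of weights 1 + 2 + 1 + 3 + 1 + 2 + 6 + 2 + 3 = 21)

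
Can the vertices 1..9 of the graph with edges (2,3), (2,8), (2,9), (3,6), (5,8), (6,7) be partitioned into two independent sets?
Yes. Partition: {1, 2, 4, 5, 6}, {3, 7, 8, 9}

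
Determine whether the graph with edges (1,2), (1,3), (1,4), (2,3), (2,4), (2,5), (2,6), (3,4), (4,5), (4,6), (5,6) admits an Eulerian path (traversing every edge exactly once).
No (6 vertices have odd degree: {1, 2, 3, 4, 5, 6}; Eulerian path requires 0 or 2)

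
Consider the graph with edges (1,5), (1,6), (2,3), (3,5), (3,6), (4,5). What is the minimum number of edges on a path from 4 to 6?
3 (path: 4 -> 5 -> 3 -> 6, 3 edges)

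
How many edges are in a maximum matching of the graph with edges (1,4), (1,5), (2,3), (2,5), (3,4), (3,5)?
2 (matching: (1,4), (3,5); upper bound floor(n/2) = floor(5/2) = 2)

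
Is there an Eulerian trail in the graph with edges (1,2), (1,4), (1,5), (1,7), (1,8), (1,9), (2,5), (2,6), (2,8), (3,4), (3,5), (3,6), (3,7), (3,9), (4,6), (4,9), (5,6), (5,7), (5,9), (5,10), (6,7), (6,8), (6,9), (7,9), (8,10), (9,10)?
No (6 vertices have odd degree: {3, 5, 6, 7, 9, 10}; Eulerian path requires 0 or 2)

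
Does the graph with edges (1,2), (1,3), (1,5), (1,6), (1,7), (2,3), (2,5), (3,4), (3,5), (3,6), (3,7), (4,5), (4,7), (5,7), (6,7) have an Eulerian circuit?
No (6 vertices have odd degree: {1, 2, 4, 5, 6, 7}; Eulerian circuit requires 0)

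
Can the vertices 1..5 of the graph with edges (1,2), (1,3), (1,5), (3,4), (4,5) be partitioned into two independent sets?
Yes. Partition: {1, 4}, {2, 3, 5}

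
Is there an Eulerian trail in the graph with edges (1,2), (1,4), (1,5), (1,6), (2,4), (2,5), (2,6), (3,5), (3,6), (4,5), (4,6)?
Yes — and in fact it has an Eulerian circuit (the graph is connected and all 6 vertices have even degree)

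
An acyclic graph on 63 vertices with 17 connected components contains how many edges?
46 (Each of the 17 component trees on V_i vertices has V_i - 1 edges; summing gives V - C = 63 - 17 = 46)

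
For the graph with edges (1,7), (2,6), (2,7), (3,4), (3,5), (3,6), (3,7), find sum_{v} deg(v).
14 (handshake: sum of degrees = 2|E| = 2 x 7 = 14)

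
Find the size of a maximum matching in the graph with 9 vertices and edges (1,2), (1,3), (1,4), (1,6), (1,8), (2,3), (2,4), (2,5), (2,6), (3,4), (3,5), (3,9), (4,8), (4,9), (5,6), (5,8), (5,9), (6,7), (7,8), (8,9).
4 (matching: (2,5), (3,9), (4,8), (6,7); upper bound floor(n/2) = floor(9/2) = 4)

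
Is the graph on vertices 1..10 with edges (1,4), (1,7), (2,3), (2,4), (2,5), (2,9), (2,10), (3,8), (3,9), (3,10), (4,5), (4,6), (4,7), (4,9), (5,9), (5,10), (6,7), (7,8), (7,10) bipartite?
No (odd cycle of length 3: 4 -> 1 -> 7 -> 4)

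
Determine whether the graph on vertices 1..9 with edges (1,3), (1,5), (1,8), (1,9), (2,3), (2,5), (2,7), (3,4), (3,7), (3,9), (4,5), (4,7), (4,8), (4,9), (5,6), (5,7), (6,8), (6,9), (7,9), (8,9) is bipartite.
No (odd cycle of length 3: 9 -> 1 -> 8 -> 9)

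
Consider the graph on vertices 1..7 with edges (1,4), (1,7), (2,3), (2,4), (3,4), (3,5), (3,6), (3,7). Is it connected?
Yes (BFS from 1 visits [1, 4, 7, 2, 3, 5, 6] — all 7 vertices reached)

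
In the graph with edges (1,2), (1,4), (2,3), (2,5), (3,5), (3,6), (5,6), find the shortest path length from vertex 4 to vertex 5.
3 (path: 4 -> 1 -> 2 -> 5, 3 edges)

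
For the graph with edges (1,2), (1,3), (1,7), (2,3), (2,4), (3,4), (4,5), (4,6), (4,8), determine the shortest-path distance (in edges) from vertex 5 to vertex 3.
2 (path: 5 -> 4 -> 3, 2 edges)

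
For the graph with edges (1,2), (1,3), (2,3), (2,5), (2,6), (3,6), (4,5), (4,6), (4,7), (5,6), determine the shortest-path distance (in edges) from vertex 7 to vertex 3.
3 (path: 7 -> 4 -> 6 -> 3, 3 edges)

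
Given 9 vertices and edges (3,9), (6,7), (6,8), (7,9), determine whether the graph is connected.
No, it has 5 components: {1}, {2}, {3, 6, 7, 8, 9}, {4}, {5}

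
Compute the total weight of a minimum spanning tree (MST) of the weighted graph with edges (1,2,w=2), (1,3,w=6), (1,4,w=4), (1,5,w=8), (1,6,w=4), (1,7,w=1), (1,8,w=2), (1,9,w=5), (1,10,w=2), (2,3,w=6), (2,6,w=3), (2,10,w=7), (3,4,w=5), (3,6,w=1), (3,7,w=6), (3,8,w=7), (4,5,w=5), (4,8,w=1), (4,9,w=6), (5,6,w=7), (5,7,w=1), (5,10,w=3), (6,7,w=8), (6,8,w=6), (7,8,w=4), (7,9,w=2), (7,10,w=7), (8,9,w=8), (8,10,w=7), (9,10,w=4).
15 (MST edges: (1,2,w=2), (1,7,w=1), (1,8,w=2), (1,10,w=2), (2,6,w=3), (3,6,w=1), (4,8,w=1), (5,7,w=1), (7,9,w=2); sum of weights 2 + 1 + 2 + 2 + 3 + 1 + 1 + 1 + 2 = 15)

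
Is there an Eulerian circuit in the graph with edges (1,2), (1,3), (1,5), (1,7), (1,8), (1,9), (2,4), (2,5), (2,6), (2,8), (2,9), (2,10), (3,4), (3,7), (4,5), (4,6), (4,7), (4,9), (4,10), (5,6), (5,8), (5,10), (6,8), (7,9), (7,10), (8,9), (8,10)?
No (6 vertices have odd degree: {2, 3, 4, 7, 9, 10}; Eulerian circuit requires 0)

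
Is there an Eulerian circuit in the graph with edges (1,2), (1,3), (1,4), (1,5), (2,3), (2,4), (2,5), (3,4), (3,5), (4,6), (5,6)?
Yes (the graph is connected and all 6 vertices have even degree)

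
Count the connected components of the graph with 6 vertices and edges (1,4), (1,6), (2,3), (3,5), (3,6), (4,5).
1 (components: {1, 2, 3, 4, 5, 6})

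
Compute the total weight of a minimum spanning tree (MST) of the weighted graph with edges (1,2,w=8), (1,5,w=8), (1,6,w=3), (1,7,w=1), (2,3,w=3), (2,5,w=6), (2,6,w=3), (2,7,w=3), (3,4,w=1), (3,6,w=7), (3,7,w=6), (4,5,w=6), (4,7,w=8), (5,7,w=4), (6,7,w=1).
13 (MST edges: (1,7,w=1), (2,3,w=3), (2,6,w=3), (3,4,w=1), (5,7,w=4), (6,7,w=1); sum of weights 1 + 3 + 3 + 1 + 4 + 1 = 13)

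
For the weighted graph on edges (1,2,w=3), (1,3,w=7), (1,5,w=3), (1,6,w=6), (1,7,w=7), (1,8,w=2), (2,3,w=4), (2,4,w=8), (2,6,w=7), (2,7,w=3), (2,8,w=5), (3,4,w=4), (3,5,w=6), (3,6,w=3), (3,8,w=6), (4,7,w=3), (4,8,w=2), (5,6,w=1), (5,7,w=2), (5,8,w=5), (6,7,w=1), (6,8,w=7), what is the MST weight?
15 (MST edges: (1,2,w=3), (1,5,w=3), (1,8,w=2), (3,6,w=3), (4,8,w=2), (5,6,w=1), (6,7,w=1); sum of weights 3 + 3 + 2 + 3 + 2 + 1 + 1 = 15)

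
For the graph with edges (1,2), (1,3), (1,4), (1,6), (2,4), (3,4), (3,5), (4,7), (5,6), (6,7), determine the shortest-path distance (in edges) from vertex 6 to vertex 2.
2 (path: 6 -> 1 -> 2, 2 edges)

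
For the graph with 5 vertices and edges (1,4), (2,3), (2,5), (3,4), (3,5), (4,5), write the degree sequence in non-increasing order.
[3, 3, 3, 2, 1] (degrees: deg(1)=1, deg(2)=2, deg(3)=3, deg(4)=3, deg(5)=3)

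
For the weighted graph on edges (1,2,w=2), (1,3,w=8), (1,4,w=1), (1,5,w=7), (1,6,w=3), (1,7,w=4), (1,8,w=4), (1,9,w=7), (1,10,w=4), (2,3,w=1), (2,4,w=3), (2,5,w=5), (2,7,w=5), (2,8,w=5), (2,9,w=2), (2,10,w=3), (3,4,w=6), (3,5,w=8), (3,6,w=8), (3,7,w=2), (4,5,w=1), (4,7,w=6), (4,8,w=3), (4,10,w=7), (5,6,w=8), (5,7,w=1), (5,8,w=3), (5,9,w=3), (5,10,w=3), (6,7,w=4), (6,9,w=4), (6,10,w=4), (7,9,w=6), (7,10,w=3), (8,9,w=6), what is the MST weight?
17 (MST edges: (1,2,w=2), (1,4,w=1), (1,6,w=3), (2,3,w=1), (2,9,w=2), (2,10,w=3), (4,5,w=1), (4,8,w=3), (5,7,w=1); sum of weights 2 + 1 + 3 + 1 + 2 + 3 + 1 + 3 + 1 = 17)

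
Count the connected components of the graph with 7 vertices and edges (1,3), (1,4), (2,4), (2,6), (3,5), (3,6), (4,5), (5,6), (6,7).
1 (components: {1, 2, 3, 4, 5, 6, 7})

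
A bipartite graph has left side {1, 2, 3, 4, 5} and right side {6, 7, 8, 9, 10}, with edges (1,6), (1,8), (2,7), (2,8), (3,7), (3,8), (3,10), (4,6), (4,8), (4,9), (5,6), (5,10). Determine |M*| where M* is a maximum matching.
5 (matching: (1,8), (2,7), (3,10), (4,9), (5,6); upper bound min(|L|,|R|) = min(5,5) = 5)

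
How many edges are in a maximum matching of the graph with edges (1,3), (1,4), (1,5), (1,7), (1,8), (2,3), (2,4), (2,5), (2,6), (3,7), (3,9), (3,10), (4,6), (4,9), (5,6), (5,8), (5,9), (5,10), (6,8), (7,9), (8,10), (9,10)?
5 (matching: (1,4), (2,5), (3,10), (6,8), (7,9); upper bound floor(n/2) = floor(10/2) = 5)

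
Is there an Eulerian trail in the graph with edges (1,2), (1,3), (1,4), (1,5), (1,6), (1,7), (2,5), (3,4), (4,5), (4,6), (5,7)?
Yes — and in fact it has an Eulerian circuit (the graph is connected and all 7 vertices have even degree)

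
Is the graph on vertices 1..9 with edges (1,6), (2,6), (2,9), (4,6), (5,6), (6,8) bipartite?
Yes. Partition: {1, 2, 3, 4, 5, 7, 8}, {6, 9}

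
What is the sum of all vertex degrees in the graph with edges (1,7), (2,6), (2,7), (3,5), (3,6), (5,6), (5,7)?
14 (handshake: sum of degrees = 2|E| = 2 x 7 = 14)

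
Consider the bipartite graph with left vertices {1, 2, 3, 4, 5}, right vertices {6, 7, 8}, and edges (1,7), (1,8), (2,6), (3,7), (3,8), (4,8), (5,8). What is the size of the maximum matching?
3 (matching: (1,8), (2,6), (3,7); upper bound min(|L|,|R|) = min(5,3) = 3)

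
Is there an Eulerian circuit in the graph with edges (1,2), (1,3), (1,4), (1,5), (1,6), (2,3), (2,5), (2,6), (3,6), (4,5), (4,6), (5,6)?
No (4 vertices have odd degree: {1, 3, 4, 6}; Eulerian circuit requires 0)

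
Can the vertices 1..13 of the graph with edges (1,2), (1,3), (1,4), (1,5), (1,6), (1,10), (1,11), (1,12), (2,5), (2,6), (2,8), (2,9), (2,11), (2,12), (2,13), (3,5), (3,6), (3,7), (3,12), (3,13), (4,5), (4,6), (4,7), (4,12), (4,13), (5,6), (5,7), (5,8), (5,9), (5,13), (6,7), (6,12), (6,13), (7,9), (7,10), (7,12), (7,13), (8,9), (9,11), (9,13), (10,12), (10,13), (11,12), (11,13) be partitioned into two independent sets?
No (odd cycle of length 3: 2 -> 1 -> 11 -> 2)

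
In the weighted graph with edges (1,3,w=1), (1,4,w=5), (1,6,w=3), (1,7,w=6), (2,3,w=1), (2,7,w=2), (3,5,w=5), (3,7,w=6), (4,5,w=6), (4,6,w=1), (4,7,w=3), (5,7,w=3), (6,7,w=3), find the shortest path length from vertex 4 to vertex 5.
6 (path: 4 -> 5; weights 6 = 6)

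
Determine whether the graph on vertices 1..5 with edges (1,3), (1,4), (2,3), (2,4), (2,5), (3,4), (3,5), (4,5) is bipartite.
No (odd cycle of length 3: 4 -> 1 -> 3 -> 4)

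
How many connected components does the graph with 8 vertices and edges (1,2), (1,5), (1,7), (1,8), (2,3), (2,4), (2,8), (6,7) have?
1 (components: {1, 2, 3, 4, 5, 6, 7, 8})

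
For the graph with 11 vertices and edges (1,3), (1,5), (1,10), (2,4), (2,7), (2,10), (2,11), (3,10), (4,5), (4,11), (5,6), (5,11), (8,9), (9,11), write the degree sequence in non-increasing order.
[4, 4, 4, 3, 3, 3, 2, 2, 1, 1, 1] (degrees: deg(1)=3, deg(2)=4, deg(3)=2, deg(4)=3, deg(5)=4, deg(6)=1, deg(7)=1, deg(8)=1, deg(9)=2, deg(10)=3, deg(11)=4)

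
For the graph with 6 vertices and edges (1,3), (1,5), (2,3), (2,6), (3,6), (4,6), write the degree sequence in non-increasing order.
[3, 3, 2, 2, 1, 1] (degrees: deg(1)=2, deg(2)=2, deg(3)=3, deg(4)=1, deg(5)=1, deg(6)=3)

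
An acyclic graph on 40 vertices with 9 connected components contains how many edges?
31 (Each of the 9 component trees on V_i vertices has V_i - 1 edges; summing gives V - C = 40 - 9 = 31)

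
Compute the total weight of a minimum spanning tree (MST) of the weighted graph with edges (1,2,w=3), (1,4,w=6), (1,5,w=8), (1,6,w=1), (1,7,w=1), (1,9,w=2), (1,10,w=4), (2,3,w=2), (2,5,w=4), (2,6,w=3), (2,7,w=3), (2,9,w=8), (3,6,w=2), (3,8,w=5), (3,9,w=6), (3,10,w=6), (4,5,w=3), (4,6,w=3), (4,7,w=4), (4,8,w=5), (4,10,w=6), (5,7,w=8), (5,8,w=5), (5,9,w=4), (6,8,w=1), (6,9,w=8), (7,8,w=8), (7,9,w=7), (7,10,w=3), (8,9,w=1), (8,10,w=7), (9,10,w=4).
17 (MST edges: (1,6,w=1), (1,7,w=1), (2,3,w=2), (3,6,w=2), (4,5,w=3), (4,6,w=3), (6,8,w=1), (7,10,w=3), (8,9,w=1); sum of weights 1 + 1 + 2 + 2 + 3 + 3 + 1 + 3 + 1 = 17)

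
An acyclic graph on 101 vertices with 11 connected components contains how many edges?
90 (Each of the 11 component trees on V_i vertices has V_i - 1 edges; summing gives V - C = 101 - 11 = 90)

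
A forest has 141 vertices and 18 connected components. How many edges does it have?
123 (Each of the 18 component trees on V_i vertices has V_i - 1 edges; summing gives V - C = 141 - 18 = 123)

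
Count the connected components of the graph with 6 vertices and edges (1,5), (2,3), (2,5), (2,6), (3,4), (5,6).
1 (components: {1, 2, 3, 4, 5, 6})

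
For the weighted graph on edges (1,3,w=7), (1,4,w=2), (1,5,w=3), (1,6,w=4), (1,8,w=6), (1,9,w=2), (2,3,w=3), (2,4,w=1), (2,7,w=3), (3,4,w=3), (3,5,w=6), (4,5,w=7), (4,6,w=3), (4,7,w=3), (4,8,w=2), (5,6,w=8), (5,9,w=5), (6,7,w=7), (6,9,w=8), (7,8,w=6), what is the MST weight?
19 (MST edges: (1,4,w=2), (1,5,w=3), (1,9,w=2), (2,3,w=3), (2,4,w=1), (2,7,w=3), (4,6,w=3), (4,8,w=2); sum of weights 2 + 3 + 2 + 3 + 1 + 3 + 3 + 2 = 19)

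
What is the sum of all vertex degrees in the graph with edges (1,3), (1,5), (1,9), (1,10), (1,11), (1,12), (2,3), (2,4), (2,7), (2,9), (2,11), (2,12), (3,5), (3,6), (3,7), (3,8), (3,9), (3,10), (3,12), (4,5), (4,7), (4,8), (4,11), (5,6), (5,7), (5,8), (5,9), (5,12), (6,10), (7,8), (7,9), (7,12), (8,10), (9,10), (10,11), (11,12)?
72 (handshake: sum of degrees = 2|E| = 2 x 36 = 72)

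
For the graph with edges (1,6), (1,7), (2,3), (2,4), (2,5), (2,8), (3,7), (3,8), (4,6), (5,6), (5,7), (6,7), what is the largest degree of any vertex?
4 (attained at vertices 2, 6, 7)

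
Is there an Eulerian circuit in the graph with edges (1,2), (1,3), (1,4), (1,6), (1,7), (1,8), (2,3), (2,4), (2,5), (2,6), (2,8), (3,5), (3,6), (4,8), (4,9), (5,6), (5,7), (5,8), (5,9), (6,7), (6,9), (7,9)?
Yes (the graph is connected and all 9 vertices have even degree)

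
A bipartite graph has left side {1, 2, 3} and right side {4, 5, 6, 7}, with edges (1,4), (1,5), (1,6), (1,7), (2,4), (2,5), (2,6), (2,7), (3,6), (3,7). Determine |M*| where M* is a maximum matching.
3 (matching: (1,7), (2,5), (3,6); upper bound min(|L|,|R|) = min(3,4) = 3)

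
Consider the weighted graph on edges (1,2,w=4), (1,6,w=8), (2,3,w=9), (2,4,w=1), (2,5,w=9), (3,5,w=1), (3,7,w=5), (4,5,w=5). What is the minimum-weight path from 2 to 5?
6 (path: 2 -> 4 -> 5; weights 1 + 5 = 6)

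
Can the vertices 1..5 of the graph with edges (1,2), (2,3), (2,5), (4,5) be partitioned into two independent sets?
Yes. Partition: {1, 3, 5}, {2, 4}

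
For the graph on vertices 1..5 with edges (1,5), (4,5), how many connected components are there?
3 (components: {1, 4, 5}, {2}, {3})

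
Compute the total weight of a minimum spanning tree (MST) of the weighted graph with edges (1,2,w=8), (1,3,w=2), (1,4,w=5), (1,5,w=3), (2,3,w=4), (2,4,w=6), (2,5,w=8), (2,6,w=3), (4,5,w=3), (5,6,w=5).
15 (MST edges: (1,3,w=2), (1,5,w=3), (2,3,w=4), (2,6,w=3), (4,5,w=3); sum of weights 2 + 3 + 4 + 3 + 3 = 15)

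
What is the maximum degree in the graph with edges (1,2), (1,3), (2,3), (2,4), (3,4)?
3 (attained at vertices 2, 3)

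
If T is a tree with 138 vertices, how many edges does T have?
137 (A tree on V vertices has V - 1 edges, so 138 - 1 = 137)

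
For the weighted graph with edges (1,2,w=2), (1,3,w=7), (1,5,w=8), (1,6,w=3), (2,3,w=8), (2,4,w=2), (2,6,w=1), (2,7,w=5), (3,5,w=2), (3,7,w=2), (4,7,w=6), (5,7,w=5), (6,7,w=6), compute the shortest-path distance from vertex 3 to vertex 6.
8 (path: 3 -> 7 -> 6; weights 2 + 6 = 8)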